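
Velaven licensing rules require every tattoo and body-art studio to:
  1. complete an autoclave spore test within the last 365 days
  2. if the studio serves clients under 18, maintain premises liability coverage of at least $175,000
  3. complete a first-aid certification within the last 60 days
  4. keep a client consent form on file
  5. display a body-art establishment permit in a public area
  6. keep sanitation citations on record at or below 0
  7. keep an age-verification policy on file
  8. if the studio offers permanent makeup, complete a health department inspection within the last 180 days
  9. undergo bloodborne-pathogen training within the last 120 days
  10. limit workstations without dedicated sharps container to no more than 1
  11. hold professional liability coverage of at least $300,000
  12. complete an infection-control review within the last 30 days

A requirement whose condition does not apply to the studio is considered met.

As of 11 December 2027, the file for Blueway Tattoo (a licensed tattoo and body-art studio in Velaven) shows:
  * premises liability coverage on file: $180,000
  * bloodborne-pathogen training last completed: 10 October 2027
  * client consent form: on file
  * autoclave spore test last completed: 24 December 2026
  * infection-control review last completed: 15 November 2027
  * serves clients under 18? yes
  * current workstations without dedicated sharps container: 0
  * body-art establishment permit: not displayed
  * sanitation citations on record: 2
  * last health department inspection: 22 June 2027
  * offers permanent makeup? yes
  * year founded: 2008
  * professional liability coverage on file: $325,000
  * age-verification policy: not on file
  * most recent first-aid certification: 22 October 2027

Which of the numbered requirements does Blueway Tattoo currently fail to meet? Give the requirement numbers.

5, 6, 7

1. autoclave spore test 352 days ago vs limit 365 → met
2. condition 'serves clients under 18' holds; premises liability coverage $180,000 ≥ $175,000 → met
3. first-aid certification 50 days ago vs limit 60 → met
4. client consent form present → met
5. body-art establishment permit absent → not met
6. sanitation citations on record 2 > 0 → not met
7. age-verification policy absent → not met
8. condition 'offers permanent makeup' holds; health department inspection 172 days ago vs limit 180 → met
9. bloodborne-pathogen training 62 days ago vs limit 120 → met
10. workstations without dedicated sharps container 0 ≤ 1 → met
11. professional liability coverage $325,000 ≥ $300,000 → met
12. infection-control review 26 days ago vs limit 30 → met
Not met: 5, 6, 7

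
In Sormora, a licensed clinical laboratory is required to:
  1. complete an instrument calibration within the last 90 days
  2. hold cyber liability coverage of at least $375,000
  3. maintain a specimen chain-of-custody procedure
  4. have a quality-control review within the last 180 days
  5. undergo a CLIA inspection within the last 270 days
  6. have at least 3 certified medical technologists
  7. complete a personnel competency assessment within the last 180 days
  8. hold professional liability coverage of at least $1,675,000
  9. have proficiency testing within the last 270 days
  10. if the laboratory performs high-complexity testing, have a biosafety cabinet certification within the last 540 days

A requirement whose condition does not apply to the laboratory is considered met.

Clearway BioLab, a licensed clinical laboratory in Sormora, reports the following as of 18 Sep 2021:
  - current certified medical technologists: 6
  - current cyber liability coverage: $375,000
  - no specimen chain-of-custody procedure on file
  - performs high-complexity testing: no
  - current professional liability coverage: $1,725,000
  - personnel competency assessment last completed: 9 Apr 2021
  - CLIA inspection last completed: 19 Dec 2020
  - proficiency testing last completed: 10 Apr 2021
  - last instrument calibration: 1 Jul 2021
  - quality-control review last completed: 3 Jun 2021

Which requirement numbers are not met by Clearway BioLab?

1. instrument calibration 79 days ago vs limit 90 → met
2. cyber liability coverage $375,000 ≥ $375,000 → met
3. specimen chain-of-custody procedure absent → not met
4. quality-control review 107 days ago vs limit 180 → met
5. CLIA inspection 273 days ago vs limit 270 → not met
6. certified medical technologists 6 ≥ 3 → met
7. personnel competency assessment 162 days ago vs limit 180 → met
8. professional liability coverage $1,725,000 ≥ $1,675,000 → met
9. proficiency testing 161 days ago vs limit 270 → met
10. condition 'performs high-complexity testing' does not hold → requirement n/a → met
Not met: 3, 5

3, 5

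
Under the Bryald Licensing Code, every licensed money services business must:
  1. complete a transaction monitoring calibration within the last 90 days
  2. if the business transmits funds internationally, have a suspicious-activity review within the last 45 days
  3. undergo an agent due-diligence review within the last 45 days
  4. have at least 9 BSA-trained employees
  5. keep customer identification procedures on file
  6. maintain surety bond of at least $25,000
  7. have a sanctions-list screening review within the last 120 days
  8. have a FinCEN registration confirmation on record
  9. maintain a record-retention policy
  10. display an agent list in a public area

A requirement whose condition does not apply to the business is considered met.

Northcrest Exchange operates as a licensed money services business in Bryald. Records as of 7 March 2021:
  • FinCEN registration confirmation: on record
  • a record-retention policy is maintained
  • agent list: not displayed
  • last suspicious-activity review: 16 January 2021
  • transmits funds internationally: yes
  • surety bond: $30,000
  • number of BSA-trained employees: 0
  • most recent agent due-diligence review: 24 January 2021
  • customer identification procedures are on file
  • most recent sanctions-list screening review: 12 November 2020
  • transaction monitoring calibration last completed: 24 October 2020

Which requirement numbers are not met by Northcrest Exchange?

1, 2, 4, 10

1. transaction monitoring calibration 134 days ago vs limit 90 → not met
2. condition 'transmits funds internationally' holds; suspicious-activity review 50 days ago vs limit 45 → not met
3. agent due-diligence review 42 days ago vs limit 45 → met
4. BSA-trained employees 0 < 9 → not met
5. customer identification procedures present → met
6. surety bond $30,000 ≥ $25,000 → met
7. sanctions-list screening review 115 days ago vs limit 120 → met
8. FinCEN registration confirmation present → met
9. record-retention policy present → met
10. agent list absent → not met
Not met: 1, 2, 4, 10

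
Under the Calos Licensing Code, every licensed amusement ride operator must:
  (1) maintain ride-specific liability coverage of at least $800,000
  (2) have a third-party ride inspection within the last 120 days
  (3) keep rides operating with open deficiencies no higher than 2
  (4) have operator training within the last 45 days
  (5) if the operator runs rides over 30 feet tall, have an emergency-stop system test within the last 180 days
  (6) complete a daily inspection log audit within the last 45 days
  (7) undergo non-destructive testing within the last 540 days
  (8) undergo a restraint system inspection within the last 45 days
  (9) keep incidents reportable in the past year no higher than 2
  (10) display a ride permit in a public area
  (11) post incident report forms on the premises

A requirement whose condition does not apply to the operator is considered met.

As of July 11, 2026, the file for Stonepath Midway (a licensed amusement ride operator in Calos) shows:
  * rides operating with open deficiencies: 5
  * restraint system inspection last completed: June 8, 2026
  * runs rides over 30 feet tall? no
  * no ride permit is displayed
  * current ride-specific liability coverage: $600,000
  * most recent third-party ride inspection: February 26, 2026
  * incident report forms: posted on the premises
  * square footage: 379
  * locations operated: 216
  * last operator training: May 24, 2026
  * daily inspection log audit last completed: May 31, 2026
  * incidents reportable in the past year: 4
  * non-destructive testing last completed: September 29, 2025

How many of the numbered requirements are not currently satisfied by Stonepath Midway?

6

1. ride-specific liability coverage $600,000 < $800,000 → not met
2. third-party ride inspection 135 days ago vs limit 120 → not met
3. rides operating with open deficiencies 5 > 2 → not met
4. operator training 48 days ago vs limit 45 → not met
5. condition 'runs rides over 30 feet tall' does not hold → requirement n/a → met
6. daily inspection log audit 41 days ago vs limit 45 → met
7. non-destructive testing 285 days ago vs limit 540 → met
8. restraint system inspection 33 days ago vs limit 45 → met
9. incidents reportable in the past year 4 > 2 → not met
10. ride permit absent → not met
11. incident report forms present → met
Not met: 6 of 11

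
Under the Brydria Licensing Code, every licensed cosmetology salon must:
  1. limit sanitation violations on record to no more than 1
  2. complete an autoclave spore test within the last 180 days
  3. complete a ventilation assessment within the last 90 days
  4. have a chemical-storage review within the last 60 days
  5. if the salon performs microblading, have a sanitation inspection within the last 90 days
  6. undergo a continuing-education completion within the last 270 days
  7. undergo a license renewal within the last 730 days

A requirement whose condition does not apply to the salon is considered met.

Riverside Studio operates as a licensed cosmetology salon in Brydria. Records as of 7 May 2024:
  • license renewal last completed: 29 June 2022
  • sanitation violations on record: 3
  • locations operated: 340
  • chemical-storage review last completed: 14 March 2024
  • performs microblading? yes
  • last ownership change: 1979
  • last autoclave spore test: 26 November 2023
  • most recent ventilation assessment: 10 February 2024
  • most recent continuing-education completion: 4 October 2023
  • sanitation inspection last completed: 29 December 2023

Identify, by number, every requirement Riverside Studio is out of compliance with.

1. sanitation violations on record 3 > 1 → not met
2. autoclave spore test 163 days ago vs limit 180 → met
3. ventilation assessment 87 days ago vs limit 90 → met
4. chemical-storage review 54 days ago vs limit 60 → met
5. condition 'performs microblading' holds; sanitation inspection 130 days ago vs limit 90 → not met
6. continuing-education completion 216 days ago vs limit 270 → met
7. license renewal 678 days ago vs limit 730 → met
Not met: 1, 5

1, 5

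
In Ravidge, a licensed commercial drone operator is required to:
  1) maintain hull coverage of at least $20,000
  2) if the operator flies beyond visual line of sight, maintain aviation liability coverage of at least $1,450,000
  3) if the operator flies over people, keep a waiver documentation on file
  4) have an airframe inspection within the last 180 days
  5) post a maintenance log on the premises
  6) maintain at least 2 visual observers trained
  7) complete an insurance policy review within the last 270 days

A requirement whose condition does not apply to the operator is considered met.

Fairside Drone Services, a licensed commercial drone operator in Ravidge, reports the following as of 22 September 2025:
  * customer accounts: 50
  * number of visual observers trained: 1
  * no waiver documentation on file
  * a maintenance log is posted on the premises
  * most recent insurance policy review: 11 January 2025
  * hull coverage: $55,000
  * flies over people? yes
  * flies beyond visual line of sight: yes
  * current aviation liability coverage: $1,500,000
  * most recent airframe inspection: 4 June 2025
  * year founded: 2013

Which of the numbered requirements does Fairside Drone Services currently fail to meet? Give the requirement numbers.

3, 6

1. hull coverage $55,000 ≥ $20,000 → met
2. condition 'flies beyond visual line of sight' holds; aviation liability coverage $1,500,000 ≥ $1,450,000 → met
3. condition 'flies over people' holds; waiver documentation absent → not met
4. airframe inspection 110 days ago vs limit 180 → met
5. maintenance log present → met
6. visual observers trained 1 < 2 → not met
7. insurance policy review 254 days ago vs limit 270 → met
Not met: 3, 6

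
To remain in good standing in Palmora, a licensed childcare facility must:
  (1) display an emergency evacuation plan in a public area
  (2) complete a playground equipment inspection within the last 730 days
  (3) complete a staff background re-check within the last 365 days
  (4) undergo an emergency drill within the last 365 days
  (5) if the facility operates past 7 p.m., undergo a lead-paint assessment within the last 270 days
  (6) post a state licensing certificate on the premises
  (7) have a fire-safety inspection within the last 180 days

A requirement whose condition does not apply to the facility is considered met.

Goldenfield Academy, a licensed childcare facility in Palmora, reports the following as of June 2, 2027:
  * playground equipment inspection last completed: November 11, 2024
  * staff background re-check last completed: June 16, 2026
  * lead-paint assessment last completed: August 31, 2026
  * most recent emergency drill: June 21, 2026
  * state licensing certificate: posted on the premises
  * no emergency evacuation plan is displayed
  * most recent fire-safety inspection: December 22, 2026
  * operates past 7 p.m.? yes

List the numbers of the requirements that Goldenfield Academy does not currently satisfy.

1. emergency evacuation plan absent → not met
2. playground equipment inspection 933 days ago vs limit 730 → not met
3. staff background re-check 351 days ago vs limit 365 → met
4. emergency drill 346 days ago vs limit 365 → met
5. condition 'operates past 7 p.m.' holds; lead-paint assessment 275 days ago vs limit 270 → not met
6. state licensing certificate present → met
7. fire-safety inspection 162 days ago vs limit 180 → met
Not met: 1, 2, 5

1, 2, 5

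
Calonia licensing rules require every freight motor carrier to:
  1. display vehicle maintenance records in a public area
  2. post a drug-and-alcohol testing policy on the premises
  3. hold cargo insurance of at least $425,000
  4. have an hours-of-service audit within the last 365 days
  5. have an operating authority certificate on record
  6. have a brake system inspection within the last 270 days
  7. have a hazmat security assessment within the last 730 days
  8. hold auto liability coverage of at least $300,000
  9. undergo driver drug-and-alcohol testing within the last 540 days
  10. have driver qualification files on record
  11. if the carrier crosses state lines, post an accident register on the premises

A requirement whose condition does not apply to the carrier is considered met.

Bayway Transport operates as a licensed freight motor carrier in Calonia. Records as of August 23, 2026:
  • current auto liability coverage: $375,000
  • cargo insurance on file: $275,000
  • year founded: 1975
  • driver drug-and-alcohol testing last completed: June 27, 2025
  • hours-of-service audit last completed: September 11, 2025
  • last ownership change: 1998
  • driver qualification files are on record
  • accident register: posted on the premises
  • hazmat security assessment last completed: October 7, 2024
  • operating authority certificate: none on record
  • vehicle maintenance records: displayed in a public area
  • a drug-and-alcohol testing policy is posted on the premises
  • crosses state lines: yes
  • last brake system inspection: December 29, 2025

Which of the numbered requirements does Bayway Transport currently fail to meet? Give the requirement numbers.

3, 5

1. vehicle maintenance records present → met
2. drug-and-alcohol testing policy present → met
3. cargo insurance $275,000 < $425,000 → not met
4. hours-of-service audit 346 days ago vs limit 365 → met
5. operating authority certificate absent → not met
6. brake system inspection 237 days ago vs limit 270 → met
7. hazmat security assessment 685 days ago vs limit 730 → met
8. auto liability coverage $375,000 ≥ $300,000 → met
9. driver drug-and-alcohol testing 422 days ago vs limit 540 → met
10. driver qualification files present → met
11. condition 'crosses state lines' holds; accident register present → met
Not met: 3, 5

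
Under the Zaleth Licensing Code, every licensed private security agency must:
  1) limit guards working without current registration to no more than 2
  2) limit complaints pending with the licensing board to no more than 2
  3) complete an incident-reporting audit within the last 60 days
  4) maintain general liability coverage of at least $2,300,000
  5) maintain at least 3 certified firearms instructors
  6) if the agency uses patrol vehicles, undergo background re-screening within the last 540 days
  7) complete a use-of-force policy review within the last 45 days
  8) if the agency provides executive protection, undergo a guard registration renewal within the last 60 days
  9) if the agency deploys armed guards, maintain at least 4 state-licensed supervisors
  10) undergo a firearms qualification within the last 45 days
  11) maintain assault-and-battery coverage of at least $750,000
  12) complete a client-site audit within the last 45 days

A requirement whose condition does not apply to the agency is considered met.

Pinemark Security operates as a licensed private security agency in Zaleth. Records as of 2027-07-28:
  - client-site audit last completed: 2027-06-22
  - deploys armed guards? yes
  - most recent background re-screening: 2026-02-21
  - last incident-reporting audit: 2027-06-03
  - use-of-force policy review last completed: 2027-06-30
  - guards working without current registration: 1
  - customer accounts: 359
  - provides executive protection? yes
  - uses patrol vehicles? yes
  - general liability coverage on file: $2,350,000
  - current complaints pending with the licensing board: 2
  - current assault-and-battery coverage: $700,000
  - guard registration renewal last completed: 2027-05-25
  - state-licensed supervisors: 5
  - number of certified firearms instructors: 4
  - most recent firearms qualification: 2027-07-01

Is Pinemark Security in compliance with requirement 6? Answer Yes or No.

6. condition 'uses patrol vehicles' holds; background re-screening 522 days ago vs limit 540 → met

Yes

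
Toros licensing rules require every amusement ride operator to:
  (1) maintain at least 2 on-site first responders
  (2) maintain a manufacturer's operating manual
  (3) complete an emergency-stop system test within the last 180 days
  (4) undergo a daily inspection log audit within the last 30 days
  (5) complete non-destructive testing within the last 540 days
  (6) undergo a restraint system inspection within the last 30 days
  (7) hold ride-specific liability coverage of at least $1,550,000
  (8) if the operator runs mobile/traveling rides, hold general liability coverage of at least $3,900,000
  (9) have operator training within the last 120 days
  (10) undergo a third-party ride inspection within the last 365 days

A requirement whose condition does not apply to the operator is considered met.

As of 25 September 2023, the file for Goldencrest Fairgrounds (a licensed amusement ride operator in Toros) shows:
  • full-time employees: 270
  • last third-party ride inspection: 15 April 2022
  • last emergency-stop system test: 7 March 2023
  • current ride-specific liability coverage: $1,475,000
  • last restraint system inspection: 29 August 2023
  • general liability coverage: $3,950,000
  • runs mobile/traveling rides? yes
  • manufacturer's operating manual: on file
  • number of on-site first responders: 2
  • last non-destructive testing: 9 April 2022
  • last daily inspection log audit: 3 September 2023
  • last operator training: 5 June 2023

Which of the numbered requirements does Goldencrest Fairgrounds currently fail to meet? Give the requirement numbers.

1. on-site first responders 2 ≥ 2 → met
2. manufacturer's operating manual present → met
3. emergency-stop system test 202 days ago vs limit 180 → not met
4. daily inspection log audit 22 days ago vs limit 30 → met
5. non-destructive testing 534 days ago vs limit 540 → met
6. restraint system inspection 27 days ago vs limit 30 → met
7. ride-specific liability coverage $1,475,000 < $1,550,000 → not met
8. condition 'runs mobile/traveling rides' holds; general liability coverage $3,950,000 ≥ $3,900,000 → met
9. operator training 112 days ago vs limit 120 → met
10. third-party ride inspection 528 days ago vs limit 365 → not met
Not met: 3, 7, 10

3, 7, 10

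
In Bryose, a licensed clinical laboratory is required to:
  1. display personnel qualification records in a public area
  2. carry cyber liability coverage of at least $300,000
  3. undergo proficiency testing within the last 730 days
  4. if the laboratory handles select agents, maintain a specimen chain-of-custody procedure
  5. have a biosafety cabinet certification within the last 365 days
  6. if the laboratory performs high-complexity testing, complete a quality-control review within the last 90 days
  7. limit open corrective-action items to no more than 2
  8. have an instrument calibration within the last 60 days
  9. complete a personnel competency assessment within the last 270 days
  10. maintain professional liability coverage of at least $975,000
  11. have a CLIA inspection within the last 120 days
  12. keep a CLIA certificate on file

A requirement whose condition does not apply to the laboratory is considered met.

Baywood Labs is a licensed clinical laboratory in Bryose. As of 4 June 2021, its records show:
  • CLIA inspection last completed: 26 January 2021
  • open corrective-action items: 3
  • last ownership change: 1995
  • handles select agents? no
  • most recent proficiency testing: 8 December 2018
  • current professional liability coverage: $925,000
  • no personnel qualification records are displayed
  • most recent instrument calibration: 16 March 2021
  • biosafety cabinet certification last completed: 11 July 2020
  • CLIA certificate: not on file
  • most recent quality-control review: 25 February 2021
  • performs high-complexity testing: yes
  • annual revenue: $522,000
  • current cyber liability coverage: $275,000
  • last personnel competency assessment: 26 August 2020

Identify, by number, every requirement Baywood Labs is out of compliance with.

1, 2, 3, 6, 7, 8, 9, 10, 11, 12

1. personnel qualification records absent → not met
2. cyber liability coverage $275,000 < $300,000 → not met
3. proficiency testing 909 days ago vs limit 730 → not met
4. condition 'handles select agents' does not hold → requirement n/a → met
5. biosafety cabinet certification 328 days ago vs limit 365 → met
6. condition 'performs high-complexity testing' holds; quality-control review 99 days ago vs limit 90 → not met
7. open corrective-action items 3 > 2 → not met
8. instrument calibration 80 days ago vs limit 60 → not met
9. personnel competency assessment 282 days ago vs limit 270 → not met
10. professional liability coverage $925,000 < $975,000 → not met
11. CLIA inspection 129 days ago vs limit 120 → not met
12. CLIA certificate absent → not met
Not met: 1, 2, 3, 6, 7, 8, 9, 10, 11, 12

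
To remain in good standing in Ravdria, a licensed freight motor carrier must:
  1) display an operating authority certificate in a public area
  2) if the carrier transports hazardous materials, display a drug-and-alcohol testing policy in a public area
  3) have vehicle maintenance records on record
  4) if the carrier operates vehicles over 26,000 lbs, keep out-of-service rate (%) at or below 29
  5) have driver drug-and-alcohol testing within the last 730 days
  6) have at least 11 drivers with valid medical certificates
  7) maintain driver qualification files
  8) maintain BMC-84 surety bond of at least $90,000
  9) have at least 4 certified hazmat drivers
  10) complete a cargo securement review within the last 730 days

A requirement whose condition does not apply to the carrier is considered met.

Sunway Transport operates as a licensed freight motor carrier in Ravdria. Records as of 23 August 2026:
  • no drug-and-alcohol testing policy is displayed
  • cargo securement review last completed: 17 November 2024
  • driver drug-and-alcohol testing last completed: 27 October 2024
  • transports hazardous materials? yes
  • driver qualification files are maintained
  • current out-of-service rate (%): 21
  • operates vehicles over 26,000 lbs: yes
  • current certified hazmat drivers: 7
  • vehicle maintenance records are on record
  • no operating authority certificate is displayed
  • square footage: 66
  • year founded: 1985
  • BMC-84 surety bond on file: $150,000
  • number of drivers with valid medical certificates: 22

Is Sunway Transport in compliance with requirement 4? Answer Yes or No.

Yes

4. condition 'operates vehicles over 26,000 lbs' holds; out-of-service rate (%) 21 ≤ 29 → met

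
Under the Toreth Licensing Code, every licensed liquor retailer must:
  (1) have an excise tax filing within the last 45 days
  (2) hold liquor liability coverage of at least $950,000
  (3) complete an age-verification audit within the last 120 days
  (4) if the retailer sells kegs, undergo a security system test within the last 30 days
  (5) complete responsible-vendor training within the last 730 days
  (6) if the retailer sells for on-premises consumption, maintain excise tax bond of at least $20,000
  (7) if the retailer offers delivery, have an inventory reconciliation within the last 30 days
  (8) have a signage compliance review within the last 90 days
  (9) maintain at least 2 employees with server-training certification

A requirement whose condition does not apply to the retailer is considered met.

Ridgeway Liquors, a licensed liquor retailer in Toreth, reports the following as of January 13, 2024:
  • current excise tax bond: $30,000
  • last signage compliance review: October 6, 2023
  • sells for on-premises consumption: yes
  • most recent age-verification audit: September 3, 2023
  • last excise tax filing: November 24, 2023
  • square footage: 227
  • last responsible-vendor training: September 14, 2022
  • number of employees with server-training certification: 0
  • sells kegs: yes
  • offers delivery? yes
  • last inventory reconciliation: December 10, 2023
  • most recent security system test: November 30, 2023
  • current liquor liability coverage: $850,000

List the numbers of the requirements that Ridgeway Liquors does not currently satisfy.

1, 2, 3, 4, 7, 8, 9

1. excise tax filing 50 days ago vs limit 45 → not met
2. liquor liability coverage $850,000 < $950,000 → not met
3. age-verification audit 132 days ago vs limit 120 → not met
4. condition 'sells kegs' holds; security system test 44 days ago vs limit 30 → not met
5. responsible-vendor training 486 days ago vs limit 730 → met
6. condition 'sells for on-premises consumption' holds; excise tax bond $30,000 ≥ $20,000 → met
7. condition 'offers delivery' holds; inventory reconciliation 34 days ago vs limit 30 → not met
8. signage compliance review 99 days ago vs limit 90 → not met
9. employees with server-training certification 0 < 2 → not met
Not met: 1, 2, 3, 4, 7, 8, 9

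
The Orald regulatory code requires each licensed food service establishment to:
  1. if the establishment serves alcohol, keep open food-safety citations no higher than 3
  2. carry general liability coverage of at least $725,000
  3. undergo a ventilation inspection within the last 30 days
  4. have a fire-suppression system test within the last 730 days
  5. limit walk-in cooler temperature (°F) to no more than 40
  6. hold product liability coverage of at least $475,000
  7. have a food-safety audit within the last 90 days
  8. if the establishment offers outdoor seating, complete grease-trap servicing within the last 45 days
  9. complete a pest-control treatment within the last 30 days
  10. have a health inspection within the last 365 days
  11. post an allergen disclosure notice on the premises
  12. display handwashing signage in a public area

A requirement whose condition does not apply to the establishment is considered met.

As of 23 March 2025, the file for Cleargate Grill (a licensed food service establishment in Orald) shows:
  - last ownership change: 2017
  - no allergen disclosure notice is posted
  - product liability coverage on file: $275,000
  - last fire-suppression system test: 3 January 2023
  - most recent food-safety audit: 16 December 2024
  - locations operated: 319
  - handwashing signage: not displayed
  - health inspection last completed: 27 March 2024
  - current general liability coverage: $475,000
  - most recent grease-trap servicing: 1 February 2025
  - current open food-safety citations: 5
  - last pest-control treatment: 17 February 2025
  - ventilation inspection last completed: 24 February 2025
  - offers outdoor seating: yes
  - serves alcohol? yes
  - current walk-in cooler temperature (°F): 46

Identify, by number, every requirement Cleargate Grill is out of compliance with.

1. condition 'serves alcohol' holds; open food-safety citations 5 > 3 → not met
2. general liability coverage $475,000 < $725,000 → not met
3. ventilation inspection 27 days ago vs limit 30 → met
4. fire-suppression system test 810 days ago vs limit 730 → not met
5. walk-in cooler temperature (°F) 46 > 40 → not met
6. product liability coverage $275,000 < $475,000 → not met
7. food-safety audit 97 days ago vs limit 90 → not met
8. condition 'offers outdoor seating' holds; grease-trap servicing 50 days ago vs limit 45 → not met
9. pest-control treatment 34 days ago vs limit 30 → not met
10. health inspection 361 days ago vs limit 365 → met
11. allergen disclosure notice absent → not met
12. handwashing signage absent → not met
Not met: 1, 2, 4, 5, 6, 7, 8, 9, 11, 12

1, 2, 4, 5, 6, 7, 8, 9, 11, 12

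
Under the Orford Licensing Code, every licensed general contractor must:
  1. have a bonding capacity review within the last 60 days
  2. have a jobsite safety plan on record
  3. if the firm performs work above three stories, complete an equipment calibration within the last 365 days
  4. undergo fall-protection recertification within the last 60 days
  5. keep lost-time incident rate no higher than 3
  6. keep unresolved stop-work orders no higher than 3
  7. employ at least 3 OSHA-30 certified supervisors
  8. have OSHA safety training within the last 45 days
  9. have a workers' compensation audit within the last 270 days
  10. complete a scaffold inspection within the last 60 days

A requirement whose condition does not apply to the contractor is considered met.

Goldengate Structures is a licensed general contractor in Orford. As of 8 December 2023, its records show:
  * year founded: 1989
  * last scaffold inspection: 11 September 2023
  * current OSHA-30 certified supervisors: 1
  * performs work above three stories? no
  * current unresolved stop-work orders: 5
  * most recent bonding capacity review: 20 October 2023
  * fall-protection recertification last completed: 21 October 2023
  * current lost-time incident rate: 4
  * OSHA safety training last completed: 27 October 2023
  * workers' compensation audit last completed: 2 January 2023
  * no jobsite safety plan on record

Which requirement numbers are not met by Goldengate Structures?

2, 5, 6, 7, 9, 10

1. bonding capacity review 49 days ago vs limit 60 → met
2. jobsite safety plan absent → not met
3. condition 'performs work above three stories' does not hold → requirement n/a → met
4. fall-protection recertification 48 days ago vs limit 60 → met
5. lost-time incident rate 4 > 3 → not met
6. unresolved stop-work orders 5 > 3 → not met
7. OSHA-30 certified supervisors 1 < 3 → not met
8. OSHA safety training 42 days ago vs limit 45 → met
9. workers' compensation audit 340 days ago vs limit 270 → not met
10. scaffold inspection 88 days ago vs limit 60 → not met
Not met: 2, 5, 6, 7, 9, 10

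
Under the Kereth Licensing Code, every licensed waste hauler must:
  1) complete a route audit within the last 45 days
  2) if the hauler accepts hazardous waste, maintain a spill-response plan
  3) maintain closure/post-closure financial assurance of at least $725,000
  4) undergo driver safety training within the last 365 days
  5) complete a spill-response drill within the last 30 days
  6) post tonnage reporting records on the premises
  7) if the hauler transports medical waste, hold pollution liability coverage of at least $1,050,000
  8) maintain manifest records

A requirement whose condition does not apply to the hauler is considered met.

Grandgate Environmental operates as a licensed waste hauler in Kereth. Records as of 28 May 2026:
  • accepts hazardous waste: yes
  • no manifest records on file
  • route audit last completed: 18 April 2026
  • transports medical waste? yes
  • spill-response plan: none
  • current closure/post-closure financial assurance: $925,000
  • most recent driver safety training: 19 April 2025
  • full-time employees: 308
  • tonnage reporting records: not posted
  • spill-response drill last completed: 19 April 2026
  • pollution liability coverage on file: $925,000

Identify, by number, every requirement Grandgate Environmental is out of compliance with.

1. route audit 40 days ago vs limit 45 → met
2. condition 'accepts hazardous waste' holds; spill-response plan absent → not met
3. closure/post-closure financial assurance $925,000 ≥ $725,000 → met
4. driver safety training 404 days ago vs limit 365 → not met
5. spill-response drill 39 days ago vs limit 30 → not met
6. tonnage reporting records absent → not met
7. condition 'transports medical waste' holds; pollution liability coverage $925,000 < $1,050,000 → not met
8. manifest records absent → not met
Not met: 2, 4, 5, 6, 7, 8

2, 4, 5, 6, 7, 8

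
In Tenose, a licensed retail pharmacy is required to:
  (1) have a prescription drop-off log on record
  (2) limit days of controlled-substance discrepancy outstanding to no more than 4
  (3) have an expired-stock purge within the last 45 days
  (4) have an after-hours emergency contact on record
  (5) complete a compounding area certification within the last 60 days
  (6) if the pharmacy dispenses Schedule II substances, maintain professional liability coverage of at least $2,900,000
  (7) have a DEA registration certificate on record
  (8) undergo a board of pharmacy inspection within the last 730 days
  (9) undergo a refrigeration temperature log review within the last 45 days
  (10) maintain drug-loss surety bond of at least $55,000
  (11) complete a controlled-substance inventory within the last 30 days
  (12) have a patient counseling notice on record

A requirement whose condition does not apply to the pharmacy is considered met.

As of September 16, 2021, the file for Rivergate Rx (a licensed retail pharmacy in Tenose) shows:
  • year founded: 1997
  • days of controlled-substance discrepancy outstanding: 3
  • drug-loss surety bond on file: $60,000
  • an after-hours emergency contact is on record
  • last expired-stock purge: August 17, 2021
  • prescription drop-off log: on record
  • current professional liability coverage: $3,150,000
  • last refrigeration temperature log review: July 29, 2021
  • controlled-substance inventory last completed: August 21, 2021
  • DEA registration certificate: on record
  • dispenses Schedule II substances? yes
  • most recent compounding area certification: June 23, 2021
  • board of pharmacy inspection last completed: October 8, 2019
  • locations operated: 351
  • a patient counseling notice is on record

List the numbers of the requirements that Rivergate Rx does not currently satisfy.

5, 9

1. prescription drop-off log present → met
2. days of controlled-substance discrepancy outstanding 3 ≤ 4 → met
3. expired-stock purge 30 days ago vs limit 45 → met
4. after-hours emergency contact present → met
5. compounding area certification 85 days ago vs limit 60 → not met
6. condition 'dispenses Schedule II substances' holds; professional liability coverage $3,150,000 ≥ $2,900,000 → met
7. DEA registration certificate present → met
8. board of pharmacy inspection 709 days ago vs limit 730 → met
9. refrigeration temperature log review 49 days ago vs limit 45 → not met
10. drug-loss surety bond $60,000 ≥ $55,000 → met
11. controlled-substance inventory 26 days ago vs limit 30 → met
12. patient counseling notice present → met
Not met: 5, 9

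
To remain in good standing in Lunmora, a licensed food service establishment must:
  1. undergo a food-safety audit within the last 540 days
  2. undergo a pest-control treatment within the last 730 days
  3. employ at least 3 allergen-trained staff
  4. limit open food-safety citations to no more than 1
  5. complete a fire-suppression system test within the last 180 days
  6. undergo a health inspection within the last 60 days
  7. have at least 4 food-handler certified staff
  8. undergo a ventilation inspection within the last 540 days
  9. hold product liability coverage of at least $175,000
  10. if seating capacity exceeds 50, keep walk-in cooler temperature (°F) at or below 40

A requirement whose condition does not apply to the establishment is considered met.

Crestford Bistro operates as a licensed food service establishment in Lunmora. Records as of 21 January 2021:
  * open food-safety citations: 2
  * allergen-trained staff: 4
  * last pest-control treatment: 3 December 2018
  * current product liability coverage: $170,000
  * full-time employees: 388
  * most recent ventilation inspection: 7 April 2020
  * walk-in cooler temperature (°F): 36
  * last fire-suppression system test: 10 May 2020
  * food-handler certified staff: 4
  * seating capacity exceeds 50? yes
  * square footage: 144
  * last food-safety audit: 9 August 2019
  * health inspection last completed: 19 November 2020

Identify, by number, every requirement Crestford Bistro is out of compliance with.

1. food-safety audit 531 days ago vs limit 540 → met
2. pest-control treatment 780 days ago vs limit 730 → not met
3. allergen-trained staff 4 ≥ 3 → met
4. open food-safety citations 2 > 1 → not met
5. fire-suppression system test 256 days ago vs limit 180 → not met
6. health inspection 63 days ago vs limit 60 → not met
7. food-handler certified staff 4 ≥ 4 → met
8. ventilation inspection 289 days ago vs limit 540 → met
9. product liability coverage $170,000 < $175,000 → not met
10. condition 'seating capacity exceeds 50' holds; walk-in cooler temperature (°F) 36 ≤ 40 → met
Not met: 2, 4, 5, 6, 9

2, 4, 5, 6, 9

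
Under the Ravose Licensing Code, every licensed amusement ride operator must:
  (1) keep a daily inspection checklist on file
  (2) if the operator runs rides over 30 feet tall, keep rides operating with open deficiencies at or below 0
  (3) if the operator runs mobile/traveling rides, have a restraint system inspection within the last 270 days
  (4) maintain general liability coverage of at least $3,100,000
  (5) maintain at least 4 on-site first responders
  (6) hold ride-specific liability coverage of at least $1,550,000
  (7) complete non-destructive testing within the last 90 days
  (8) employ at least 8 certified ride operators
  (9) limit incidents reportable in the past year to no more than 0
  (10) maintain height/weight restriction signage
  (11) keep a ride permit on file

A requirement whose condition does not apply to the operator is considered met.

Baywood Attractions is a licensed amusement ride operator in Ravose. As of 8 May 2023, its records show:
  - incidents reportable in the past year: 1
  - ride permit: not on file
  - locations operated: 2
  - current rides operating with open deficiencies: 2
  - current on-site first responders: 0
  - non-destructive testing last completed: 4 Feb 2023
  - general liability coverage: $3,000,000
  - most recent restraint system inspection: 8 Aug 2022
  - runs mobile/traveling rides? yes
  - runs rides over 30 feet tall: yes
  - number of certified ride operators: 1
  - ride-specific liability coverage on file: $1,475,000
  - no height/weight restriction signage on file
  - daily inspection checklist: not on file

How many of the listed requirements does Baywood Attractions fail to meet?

1. daily inspection checklist absent → not met
2. condition 'runs rides over 30 feet tall' holds; rides operating with open deficiencies 2 > 0 → not met
3. condition 'runs mobile/traveling rides' holds; restraint system inspection 273 days ago vs limit 270 → not met
4. general liability coverage $3,000,000 < $3,100,000 → not met
5. on-site first responders 0 < 4 → not met
6. ride-specific liability coverage $1,475,000 < $1,550,000 → not met
7. non-destructive testing 93 days ago vs limit 90 → not met
8. certified ride operators 1 < 8 → not met
9. incidents reportable in the past year 1 > 0 → not met
10. height/weight restriction signage absent → not met
11. ride permit absent → not met
Not met: 11 of 11

11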